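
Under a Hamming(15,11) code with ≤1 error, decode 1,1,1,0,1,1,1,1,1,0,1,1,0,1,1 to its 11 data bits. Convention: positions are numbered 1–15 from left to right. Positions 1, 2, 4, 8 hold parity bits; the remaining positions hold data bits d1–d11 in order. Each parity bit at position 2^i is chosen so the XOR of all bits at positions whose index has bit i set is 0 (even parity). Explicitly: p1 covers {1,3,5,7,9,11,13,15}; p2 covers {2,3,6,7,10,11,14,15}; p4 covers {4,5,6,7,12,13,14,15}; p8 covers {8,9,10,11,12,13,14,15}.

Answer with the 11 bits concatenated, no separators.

s1 (pos 1,3,5,7,9,11,13,15): 1⊕1⊕1⊕1⊕1⊕1⊕0⊕1 = 1
s2 (pos 2,3,6,7,10,11,14,15): 1⊕1⊕1⊕1⊕0⊕1⊕1⊕1 = 1
s4 (pos 4,5,6,7,12,13,14,15): 0⊕1⊕1⊕1⊕1⊕0⊕1⊕1 = 0
s8 (pos 8,9,10,11,12,13,14,15): 1⊕1⊕0⊕1⊕1⊕0⊕1⊕1 = 0
Syndrome s8…s1 = 0011 → error at position 3.
Flip position 3: 111011111011011 → 110011111011011
Read data bits from positions 3,5,6,7,9,10,11,12,13,14,15: 01111011011

01111011011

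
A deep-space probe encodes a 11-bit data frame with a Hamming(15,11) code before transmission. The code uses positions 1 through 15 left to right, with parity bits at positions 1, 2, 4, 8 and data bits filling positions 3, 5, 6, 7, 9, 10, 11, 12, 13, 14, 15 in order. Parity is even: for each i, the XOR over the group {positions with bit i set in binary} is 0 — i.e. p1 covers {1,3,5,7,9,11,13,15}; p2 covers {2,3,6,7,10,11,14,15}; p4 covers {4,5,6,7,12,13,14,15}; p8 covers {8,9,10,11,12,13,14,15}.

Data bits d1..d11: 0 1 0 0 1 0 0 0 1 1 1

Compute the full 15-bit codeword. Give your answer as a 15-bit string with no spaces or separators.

Place data at non-parity positions: p1 p2 0 p4 1 0 0 p8 1 0 0 0 1 1 1
p1 (pos 1,3,5,7,9,11,13,15): XOR of data positions = 0⊕1⊕0⊕1⊕0⊕1⊕1 = 0
p2 (pos 2,3,6,7,10,11,14,15): XOR of data positions = 0⊕0⊕0⊕0⊕0⊕1⊕1 = 0
p4 (pos 4,5,6,7,12,13,14,15): XOR of data positions = 1⊕0⊕0⊕0⊕1⊕1⊕1 = 0
p8 (pos 8,9,10,11,12,13,14,15): XOR of data positions = 1⊕0⊕0⊕0⊕1⊕1⊕1 = 0
Codeword: 000010001000111

000010001000111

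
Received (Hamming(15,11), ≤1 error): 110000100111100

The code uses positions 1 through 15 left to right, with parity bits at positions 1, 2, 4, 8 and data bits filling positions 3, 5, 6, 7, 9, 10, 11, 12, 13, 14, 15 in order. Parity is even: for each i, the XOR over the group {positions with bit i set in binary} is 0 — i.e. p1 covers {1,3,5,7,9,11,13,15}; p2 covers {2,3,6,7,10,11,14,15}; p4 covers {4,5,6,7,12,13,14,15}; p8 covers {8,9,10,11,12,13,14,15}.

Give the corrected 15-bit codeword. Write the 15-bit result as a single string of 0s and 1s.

110100100111100

s1 (pos 1,3,5,7,9,11,13,15): 1⊕0⊕0⊕1⊕0⊕1⊕1⊕0 = 0
s2 (pos 2,3,6,7,10,11,14,15): 1⊕0⊕0⊕1⊕1⊕1⊕0⊕0 = 0
s4 (pos 4,5,6,7,12,13,14,15): 0⊕0⊕0⊕1⊕1⊕1⊕0⊕0 = 1
s8 (pos 8,9,10,11,12,13,14,15): 0⊕0⊕1⊕1⊕1⊕1⊕0⊕0 = 0
Syndrome s8…s1 = 0100 → error at position 4.
Flip position 4: 110000100111100 → 110100100111100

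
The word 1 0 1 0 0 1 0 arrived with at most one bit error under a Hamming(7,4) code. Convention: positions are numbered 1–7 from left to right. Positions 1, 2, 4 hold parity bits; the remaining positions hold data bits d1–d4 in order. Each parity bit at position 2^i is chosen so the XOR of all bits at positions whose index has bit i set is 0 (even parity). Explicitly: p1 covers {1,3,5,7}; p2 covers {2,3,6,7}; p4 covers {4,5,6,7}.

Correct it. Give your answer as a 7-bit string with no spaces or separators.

1011010

s1 (pos 1,3,5,7): 1⊕1⊕0⊕0 = 0
s2 (pos 2,3,6,7): 0⊕1⊕1⊕0 = 0
s4 (pos 4,5,6,7): 0⊕0⊕1⊕0 = 1
Syndrome s4…s1 = 100 → error at position 4.
Flip position 4: 1010010 → 1011010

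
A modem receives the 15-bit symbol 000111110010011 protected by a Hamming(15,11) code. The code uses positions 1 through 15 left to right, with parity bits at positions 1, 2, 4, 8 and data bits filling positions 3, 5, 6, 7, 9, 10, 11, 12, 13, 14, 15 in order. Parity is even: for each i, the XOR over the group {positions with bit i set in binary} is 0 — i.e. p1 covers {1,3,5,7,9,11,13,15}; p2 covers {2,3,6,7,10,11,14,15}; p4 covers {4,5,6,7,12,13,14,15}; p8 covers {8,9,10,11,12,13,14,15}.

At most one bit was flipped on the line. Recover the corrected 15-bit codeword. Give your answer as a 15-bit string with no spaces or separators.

010111110010011

s1 (pos 1,3,5,7,9,11,13,15): 0⊕0⊕1⊕1⊕0⊕1⊕0⊕1 = 0
s2 (pos 2,3,6,7,10,11,14,15): 0⊕0⊕1⊕1⊕0⊕1⊕1⊕1 = 1
s4 (pos 4,5,6,7,12,13,14,15): 1⊕1⊕1⊕1⊕0⊕0⊕1⊕1 = 0
s8 (pos 8,9,10,11,12,13,14,15): 1⊕0⊕0⊕1⊕0⊕0⊕1⊕1 = 0
Syndrome s8…s1 = 0010 → error at position 2.
Flip position 2: 000111110010011 → 010111110010011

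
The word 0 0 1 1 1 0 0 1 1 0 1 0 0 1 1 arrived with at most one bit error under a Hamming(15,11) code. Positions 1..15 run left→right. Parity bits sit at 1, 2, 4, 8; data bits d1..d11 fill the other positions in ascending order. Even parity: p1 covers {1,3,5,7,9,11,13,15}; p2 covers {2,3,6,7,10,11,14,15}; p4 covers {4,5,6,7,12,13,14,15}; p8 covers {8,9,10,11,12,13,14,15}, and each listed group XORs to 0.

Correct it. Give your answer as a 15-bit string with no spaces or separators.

s1 (pos 1,3,5,7,9,11,13,15): 0⊕1⊕1⊕0⊕1⊕1⊕0⊕1 = 1
s2 (pos 2,3,6,7,10,11,14,15): 0⊕1⊕0⊕0⊕0⊕1⊕1⊕1 = 0
s4 (pos 4,5,6,7,12,13,14,15): 1⊕1⊕0⊕0⊕0⊕0⊕1⊕1 = 0
s8 (pos 8,9,10,11,12,13,14,15): 1⊕1⊕0⊕1⊕0⊕0⊕1⊕1 = 1
Syndrome s8…s1 = 1001 → error at position 9.
Flip position 9: 001110011010011 → 001110010010011

001110010010011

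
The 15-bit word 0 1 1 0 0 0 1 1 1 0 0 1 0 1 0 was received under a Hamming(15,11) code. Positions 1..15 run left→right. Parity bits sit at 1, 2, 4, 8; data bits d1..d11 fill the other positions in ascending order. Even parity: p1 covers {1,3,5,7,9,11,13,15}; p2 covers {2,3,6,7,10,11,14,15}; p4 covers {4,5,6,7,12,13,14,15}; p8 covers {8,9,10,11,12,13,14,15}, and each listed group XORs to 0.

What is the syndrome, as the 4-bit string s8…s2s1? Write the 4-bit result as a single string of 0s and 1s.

0101

s1 (pos 1,3,5,7,9,11,13,15): 0⊕1⊕0⊕1⊕1⊕0⊕0⊕0 = 1
s2 (pos 2,3,6,7,10,11,14,15): 1⊕1⊕0⊕1⊕0⊕0⊕1⊕0 = 0
s4 (pos 4,5,6,7,12,13,14,15): 0⊕0⊕0⊕1⊕1⊕0⊕1⊕0 = 1
s8 (pos 8,9,10,11,12,13,14,15): 1⊕1⊕0⊕0⊕1⊕0⊕1⊕0 = 0
Syndrome s8…s1 = 0101 → error at position 5.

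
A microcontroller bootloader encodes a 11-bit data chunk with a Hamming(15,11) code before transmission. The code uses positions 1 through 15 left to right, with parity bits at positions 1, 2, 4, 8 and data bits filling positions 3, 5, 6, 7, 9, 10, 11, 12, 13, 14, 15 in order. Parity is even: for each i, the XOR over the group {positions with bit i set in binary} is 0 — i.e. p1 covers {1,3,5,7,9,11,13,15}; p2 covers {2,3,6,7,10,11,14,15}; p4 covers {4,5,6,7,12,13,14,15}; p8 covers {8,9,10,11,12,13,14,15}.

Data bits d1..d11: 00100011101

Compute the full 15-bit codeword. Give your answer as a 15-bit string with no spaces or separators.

110001000011101

Place data at non-parity positions: p1 p2 0 p4 0 1 0 p8 0 0 1 1 1 0 1
p1 (pos 1,3,5,7,9,11,13,15): XOR of data positions = 0⊕0⊕0⊕0⊕1⊕1⊕1 = 1
p2 (pos 2,3,6,7,10,11,14,15): XOR of data positions = 0⊕1⊕0⊕0⊕1⊕0⊕1 = 1
p4 (pos 4,5,6,7,12,13,14,15): XOR of data positions = 0⊕1⊕0⊕1⊕1⊕0⊕1 = 0
p8 (pos 8,9,10,11,12,13,14,15): XOR of data positions = 0⊕0⊕1⊕1⊕1⊕0⊕1 = 0
Codeword: 110001000011101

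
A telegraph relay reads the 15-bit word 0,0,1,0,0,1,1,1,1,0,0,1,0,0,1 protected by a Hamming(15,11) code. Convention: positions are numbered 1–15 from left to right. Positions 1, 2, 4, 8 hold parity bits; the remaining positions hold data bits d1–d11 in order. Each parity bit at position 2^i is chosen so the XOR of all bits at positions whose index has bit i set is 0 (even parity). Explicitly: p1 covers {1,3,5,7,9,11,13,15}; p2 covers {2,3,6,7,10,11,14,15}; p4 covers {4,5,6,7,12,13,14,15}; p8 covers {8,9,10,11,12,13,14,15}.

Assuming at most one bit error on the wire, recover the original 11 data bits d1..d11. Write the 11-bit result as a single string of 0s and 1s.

s1 (pos 1,3,5,7,9,11,13,15): 0⊕1⊕0⊕1⊕1⊕0⊕0⊕1 = 0
s2 (pos 2,3,6,7,10,11,14,15): 0⊕1⊕1⊕1⊕0⊕0⊕0⊕1 = 0
s4 (pos 4,5,6,7,12,13,14,15): 0⊕0⊕1⊕1⊕1⊕0⊕0⊕1 = 0
s8 (pos 8,9,10,11,12,13,14,15): 1⊕1⊕0⊕0⊕1⊕0⊕0⊕1 = 0
Syndrome s8…s1 = 0000 → no error.
Read data bits from positions 3,5,6,7,9,10,11,12,13,14,15: 10111001001

10111001001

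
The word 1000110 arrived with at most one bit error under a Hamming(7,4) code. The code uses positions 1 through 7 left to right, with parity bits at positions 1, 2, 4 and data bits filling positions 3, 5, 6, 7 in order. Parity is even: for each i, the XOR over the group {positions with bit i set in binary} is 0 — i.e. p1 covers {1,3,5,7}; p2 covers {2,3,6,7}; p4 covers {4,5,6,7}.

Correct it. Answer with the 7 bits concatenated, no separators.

s1 (pos 1,3,5,7): 1⊕0⊕1⊕0 = 0
s2 (pos 2,3,6,7): 0⊕0⊕1⊕0 = 1
s4 (pos 4,5,6,7): 0⊕1⊕1⊕0 = 0
Syndrome s4…s1 = 010 → error at position 2.
Flip position 2: 1000110 → 1100110

1100110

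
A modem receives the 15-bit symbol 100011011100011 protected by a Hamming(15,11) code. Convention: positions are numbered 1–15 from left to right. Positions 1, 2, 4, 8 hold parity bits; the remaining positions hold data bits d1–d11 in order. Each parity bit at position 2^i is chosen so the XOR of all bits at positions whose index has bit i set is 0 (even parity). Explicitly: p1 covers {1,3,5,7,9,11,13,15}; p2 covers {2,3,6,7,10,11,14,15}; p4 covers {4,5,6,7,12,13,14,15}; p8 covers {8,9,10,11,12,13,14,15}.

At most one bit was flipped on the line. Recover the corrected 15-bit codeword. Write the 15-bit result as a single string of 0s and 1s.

s1 (pos 1,3,5,7,9,11,13,15): 1⊕0⊕1⊕0⊕1⊕0⊕0⊕1 = 0
s2 (pos 2,3,6,7,10,11,14,15): 0⊕0⊕1⊕0⊕1⊕0⊕1⊕1 = 0
s4 (pos 4,5,6,7,12,13,14,15): 0⊕1⊕1⊕0⊕0⊕0⊕1⊕1 = 0
s8 (pos 8,9,10,11,12,13,14,15): 1⊕1⊕1⊕0⊕0⊕0⊕1⊕1 = 1
Syndrome s8…s1 = 1000 → error at position 8.
Flip position 8: 100011011100011 → 100011001100011

100011001100011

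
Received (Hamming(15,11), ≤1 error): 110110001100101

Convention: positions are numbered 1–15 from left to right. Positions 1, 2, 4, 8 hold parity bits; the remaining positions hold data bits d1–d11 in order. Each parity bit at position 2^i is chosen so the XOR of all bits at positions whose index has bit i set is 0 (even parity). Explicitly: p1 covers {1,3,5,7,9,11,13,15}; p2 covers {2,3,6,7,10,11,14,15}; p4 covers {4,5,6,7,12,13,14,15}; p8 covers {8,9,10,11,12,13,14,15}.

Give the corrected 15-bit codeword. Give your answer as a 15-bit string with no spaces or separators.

111110001100101

s1 (pos 1,3,5,7,9,11,13,15): 1⊕0⊕1⊕0⊕1⊕0⊕1⊕1 = 1
s2 (pos 2,3,6,7,10,11,14,15): 1⊕0⊕0⊕0⊕1⊕0⊕0⊕1 = 1
s4 (pos 4,5,6,7,12,13,14,15): 1⊕1⊕0⊕0⊕0⊕1⊕0⊕1 = 0
s8 (pos 8,9,10,11,12,13,14,15): 0⊕1⊕1⊕0⊕0⊕1⊕0⊕1 = 0
Syndrome s8…s1 = 0011 → error at position 3.
Flip position 3: 110110001100101 → 111110001100101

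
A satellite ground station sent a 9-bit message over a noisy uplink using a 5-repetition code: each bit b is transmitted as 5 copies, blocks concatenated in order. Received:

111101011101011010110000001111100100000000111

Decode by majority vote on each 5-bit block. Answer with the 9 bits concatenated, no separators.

111101001

Block 1 (11110): 4 ones → 1
Block 2 (10111): 4 ones → 1
Block 3 (01011): 3 ones → 1
Block 4 (01011): 3 ones → 1
Block 5 (00000): 0 ones → 0
Block 6 (01111): 4 ones → 1
Block 7 (10010): 2 ones → 0
Block 8 (00000): 0 ones → 0
Block 9 (00111): 3 ones → 1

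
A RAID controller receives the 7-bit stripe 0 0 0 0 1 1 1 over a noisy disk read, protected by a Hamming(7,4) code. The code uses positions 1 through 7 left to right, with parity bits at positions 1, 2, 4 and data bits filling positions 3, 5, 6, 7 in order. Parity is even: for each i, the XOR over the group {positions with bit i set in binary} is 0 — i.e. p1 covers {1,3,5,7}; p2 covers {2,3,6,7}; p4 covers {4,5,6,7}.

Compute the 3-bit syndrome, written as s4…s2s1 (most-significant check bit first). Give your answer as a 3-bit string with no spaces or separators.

100

s1 (pos 1,3,5,7): 0⊕0⊕1⊕1 = 0
s2 (pos 2,3,6,7): 0⊕0⊕1⊕1 = 0
s4 (pos 4,5,6,7): 0⊕1⊕1⊕1 = 1
Syndrome s4…s1 = 100 → error at position 4.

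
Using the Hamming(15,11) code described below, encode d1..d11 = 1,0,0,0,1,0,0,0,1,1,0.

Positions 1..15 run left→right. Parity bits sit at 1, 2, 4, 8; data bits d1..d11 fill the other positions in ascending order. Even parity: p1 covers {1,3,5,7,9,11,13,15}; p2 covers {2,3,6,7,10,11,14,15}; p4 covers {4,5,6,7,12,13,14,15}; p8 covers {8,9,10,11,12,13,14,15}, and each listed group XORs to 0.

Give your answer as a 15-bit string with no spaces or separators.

Place data at non-parity positions: p1 p2 1 p4 0 0 0 p8 1 0 0 0 1 1 0
p1 (pos 1,3,5,7,9,11,13,15): XOR of data positions = 1⊕0⊕0⊕1⊕0⊕1⊕0 = 1
p2 (pos 2,3,6,7,10,11,14,15): XOR of data positions = 1⊕0⊕0⊕0⊕0⊕1⊕0 = 0
p4 (pos 4,5,6,7,12,13,14,15): XOR of data positions = 0⊕0⊕0⊕0⊕1⊕1⊕0 = 0
p8 (pos 8,9,10,11,12,13,14,15): XOR of data positions = 1⊕0⊕0⊕0⊕1⊕1⊕0 = 1
Codeword: 101000011000110

101000011000110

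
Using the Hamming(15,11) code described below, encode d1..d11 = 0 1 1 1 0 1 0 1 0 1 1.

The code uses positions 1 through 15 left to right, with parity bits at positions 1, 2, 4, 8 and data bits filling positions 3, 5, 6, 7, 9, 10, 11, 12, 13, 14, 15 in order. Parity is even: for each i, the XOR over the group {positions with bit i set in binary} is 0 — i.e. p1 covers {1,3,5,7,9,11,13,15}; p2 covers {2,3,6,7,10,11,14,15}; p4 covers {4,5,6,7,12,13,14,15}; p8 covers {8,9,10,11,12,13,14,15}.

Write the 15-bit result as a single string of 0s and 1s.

110011100101011

Place data at non-parity positions: p1 p2 0 p4 1 1 1 p8 0 1 0 1 0 1 1
p1 (pos 1,3,5,7,9,11,13,15): XOR of data positions = 0⊕1⊕1⊕0⊕0⊕0⊕1 = 1
p2 (pos 2,3,6,7,10,11,14,15): XOR of data positions = 0⊕1⊕1⊕1⊕0⊕1⊕1 = 1
p4 (pos 4,5,6,7,12,13,14,15): XOR of data positions = 1⊕1⊕1⊕1⊕0⊕1⊕1 = 0
p8 (pos 8,9,10,11,12,13,14,15): XOR of data positions = 0⊕1⊕0⊕1⊕0⊕1⊕1 = 0
Codeword: 110011100101011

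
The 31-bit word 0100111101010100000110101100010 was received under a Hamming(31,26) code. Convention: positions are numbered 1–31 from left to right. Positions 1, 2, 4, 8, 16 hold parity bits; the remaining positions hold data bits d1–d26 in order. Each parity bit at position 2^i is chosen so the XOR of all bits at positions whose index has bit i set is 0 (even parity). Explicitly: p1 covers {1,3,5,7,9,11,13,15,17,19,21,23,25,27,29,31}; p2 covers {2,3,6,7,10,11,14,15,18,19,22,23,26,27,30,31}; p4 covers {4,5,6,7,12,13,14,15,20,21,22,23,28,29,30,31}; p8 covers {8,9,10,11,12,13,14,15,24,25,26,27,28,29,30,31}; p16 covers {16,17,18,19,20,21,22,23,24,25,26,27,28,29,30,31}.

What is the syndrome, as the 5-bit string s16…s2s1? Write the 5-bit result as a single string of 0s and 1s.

s1 (pos 1,3,5,7,9,11,13,15,17,19,21,23,25,27,29,31): 0⊕0⊕1⊕1⊕0⊕0⊕0⊕0⊕0⊕0⊕1⊕1⊕1⊕0⊕0⊕0 = 1
s2 (pos 2,3,6,7,10,11,14,15,18,19,22,23,26,27,30,31): 1⊕0⊕1⊕1⊕1⊕0⊕1⊕0⊕0⊕0⊕0⊕1⊕1⊕0⊕1⊕0 = 0
s4 (pos 4,5,6,7,12,13,14,15,20,21,22,23,28,29,30,31): 0⊕1⊕1⊕1⊕1⊕0⊕1⊕0⊕1⊕1⊕0⊕1⊕0⊕0⊕1⊕0 = 1
s8 (pos 8,9,10,11,12,13,14,15,24,25,26,27,28,29,30,31): 1⊕0⊕1⊕0⊕1⊕0⊕1⊕0⊕0⊕1⊕1⊕0⊕0⊕0⊕1⊕0 = 1
s16 (pos 16,17,18,19,20,21,22,23,24,25,26,27,28,29,30,31): 0⊕0⊕0⊕0⊕1⊕1⊕0⊕1⊕0⊕1⊕1⊕0⊕0⊕0⊕1⊕0 = 0
Syndrome s16…s1 = 01101 → error at position 13.

01101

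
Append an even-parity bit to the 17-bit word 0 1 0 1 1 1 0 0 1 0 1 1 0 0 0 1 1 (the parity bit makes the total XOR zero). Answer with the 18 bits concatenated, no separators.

XOR of the 17 data bits: 0⊕1⊕0⊕1⊕1⊕1⊕0⊕0⊕1⊕0⊕1⊕1⊕0⊕0⊕0⊕1⊕1 = 1
Parity bit = 1 (so all 18 bits XOR to 0).

010111001011000111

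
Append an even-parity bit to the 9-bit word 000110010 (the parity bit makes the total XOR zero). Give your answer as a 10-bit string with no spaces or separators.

XOR of the 9 data bits: 0⊕0⊕0⊕1⊕1⊕0⊕0⊕1⊕0 = 1
Parity bit = 1 (so all 10 bits XOR to 0).

0001100101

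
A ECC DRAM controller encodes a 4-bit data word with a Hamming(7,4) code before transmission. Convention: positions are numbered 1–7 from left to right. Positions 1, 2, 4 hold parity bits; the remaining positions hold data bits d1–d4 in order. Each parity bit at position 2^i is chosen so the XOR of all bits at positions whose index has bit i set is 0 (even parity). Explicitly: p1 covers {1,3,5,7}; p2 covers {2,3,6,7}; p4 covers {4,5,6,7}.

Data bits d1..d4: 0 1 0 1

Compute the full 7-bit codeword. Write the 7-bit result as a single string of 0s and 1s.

0100101

Place data at non-parity positions: p1 p2 0 p4 1 0 1
p1 (pos 1,3,5,7): XOR of data positions = 0⊕1⊕1 = 0
p2 (pos 2,3,6,7): XOR of data positions = 0⊕0⊕1 = 1
p4 (pos 4,5,6,7): XOR of data positions = 1⊕0⊕1 = 0
Codeword: 0100101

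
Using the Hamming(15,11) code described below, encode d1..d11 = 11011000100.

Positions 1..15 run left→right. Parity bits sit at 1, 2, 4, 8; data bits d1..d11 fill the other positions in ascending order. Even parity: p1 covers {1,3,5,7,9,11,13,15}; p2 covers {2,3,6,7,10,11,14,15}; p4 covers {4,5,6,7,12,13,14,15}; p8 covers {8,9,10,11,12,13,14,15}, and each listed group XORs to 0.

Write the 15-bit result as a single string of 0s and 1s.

101110101000100

Place data at non-parity positions: p1 p2 1 p4 1 0 1 p8 1 0 0 0 1 0 0
p1 (pos 1,3,5,7,9,11,13,15): XOR of data positions = 1⊕1⊕1⊕1⊕0⊕1⊕0 = 1
p2 (pos 2,3,6,7,10,11,14,15): XOR of data positions = 1⊕0⊕1⊕0⊕0⊕0⊕0 = 0
p4 (pos 4,5,6,7,12,13,14,15): XOR of data positions = 1⊕0⊕1⊕0⊕1⊕0⊕0 = 1
p8 (pos 8,9,10,11,12,13,14,15): XOR of data positions = 1⊕0⊕0⊕0⊕1⊕0⊕0 = 0
Codeword: 101110101000100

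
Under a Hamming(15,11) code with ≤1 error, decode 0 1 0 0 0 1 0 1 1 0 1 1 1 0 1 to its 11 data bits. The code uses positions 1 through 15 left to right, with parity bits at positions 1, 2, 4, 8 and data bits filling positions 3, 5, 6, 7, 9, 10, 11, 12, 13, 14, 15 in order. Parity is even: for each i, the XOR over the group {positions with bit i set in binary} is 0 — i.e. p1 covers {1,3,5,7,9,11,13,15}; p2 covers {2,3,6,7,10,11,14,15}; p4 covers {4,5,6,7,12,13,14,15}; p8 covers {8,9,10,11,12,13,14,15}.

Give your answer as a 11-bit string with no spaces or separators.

s1 (pos 1,3,5,7,9,11,13,15): 0⊕0⊕0⊕0⊕1⊕1⊕1⊕1 = 0
s2 (pos 2,3,6,7,10,11,14,15): 1⊕0⊕1⊕0⊕0⊕1⊕0⊕1 = 0
s4 (pos 4,5,6,7,12,13,14,15): 0⊕0⊕1⊕0⊕1⊕1⊕0⊕1 = 0
s8 (pos 8,9,10,11,12,13,14,15): 1⊕1⊕0⊕1⊕1⊕1⊕0⊕1 = 0
Syndrome s8…s1 = 0000 → no error.
Read data bits from positions 3,5,6,7,9,10,11,12,13,14,15: 00101011101

00101011101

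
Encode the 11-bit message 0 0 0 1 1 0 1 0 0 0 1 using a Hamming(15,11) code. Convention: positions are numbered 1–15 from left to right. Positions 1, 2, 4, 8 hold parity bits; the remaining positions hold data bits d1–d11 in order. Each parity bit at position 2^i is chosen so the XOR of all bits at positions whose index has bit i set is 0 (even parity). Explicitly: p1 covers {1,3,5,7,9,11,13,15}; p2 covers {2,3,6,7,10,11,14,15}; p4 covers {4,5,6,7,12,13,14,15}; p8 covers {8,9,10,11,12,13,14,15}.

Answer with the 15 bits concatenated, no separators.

Place data at non-parity positions: p1 p2 0 p4 0 0 1 p8 1 0 1 0 0 0 1
p1 (pos 1,3,5,7,9,11,13,15): XOR of data positions = 0⊕0⊕1⊕1⊕1⊕0⊕1 = 0
p2 (pos 2,3,6,7,10,11,14,15): XOR of data positions = 0⊕0⊕1⊕0⊕1⊕0⊕1 = 1
p4 (pos 4,5,6,7,12,13,14,15): XOR of data positions = 0⊕0⊕1⊕0⊕0⊕0⊕1 = 0
p8 (pos 8,9,10,11,12,13,14,15): XOR of data positions = 1⊕0⊕1⊕0⊕0⊕0⊕1 = 1
Codeword: 010000111010001

010000111010001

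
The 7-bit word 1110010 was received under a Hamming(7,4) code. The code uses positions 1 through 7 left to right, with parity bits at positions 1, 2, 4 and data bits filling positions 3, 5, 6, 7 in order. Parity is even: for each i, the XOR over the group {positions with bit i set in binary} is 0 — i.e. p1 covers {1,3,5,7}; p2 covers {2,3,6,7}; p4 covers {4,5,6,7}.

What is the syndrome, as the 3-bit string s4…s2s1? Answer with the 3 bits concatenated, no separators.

110

s1 (pos 1,3,5,7): 1⊕1⊕0⊕0 = 0
s2 (pos 2,3,6,7): 1⊕1⊕1⊕0 = 1
s4 (pos 4,5,6,7): 0⊕0⊕1⊕0 = 1
Syndrome s4…s1 = 110 → error at position 6.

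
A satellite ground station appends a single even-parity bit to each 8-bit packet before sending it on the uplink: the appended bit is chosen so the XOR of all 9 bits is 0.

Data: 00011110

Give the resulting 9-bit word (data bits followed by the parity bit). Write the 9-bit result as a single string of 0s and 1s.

XOR of the 8 data bits: 0⊕0⊕0⊕1⊕1⊕1⊕1⊕0 = 0
Parity bit = 0 (so all 9 bits XOR to 0).

000111100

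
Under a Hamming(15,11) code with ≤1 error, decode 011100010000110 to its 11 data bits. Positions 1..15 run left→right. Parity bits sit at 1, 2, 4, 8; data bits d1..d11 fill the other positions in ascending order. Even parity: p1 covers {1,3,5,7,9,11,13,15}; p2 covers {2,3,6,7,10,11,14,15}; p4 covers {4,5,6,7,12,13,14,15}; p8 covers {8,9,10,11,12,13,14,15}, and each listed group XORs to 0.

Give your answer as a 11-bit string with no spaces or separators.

10000000100

s1 (pos 1,3,5,7,9,11,13,15): 0⊕1⊕0⊕0⊕0⊕0⊕1⊕0 = 0
s2 (pos 2,3,6,7,10,11,14,15): 1⊕1⊕0⊕0⊕0⊕0⊕1⊕0 = 1
s4 (pos 4,5,6,7,12,13,14,15): 1⊕0⊕0⊕0⊕0⊕1⊕1⊕0 = 1
s8 (pos 8,9,10,11,12,13,14,15): 1⊕0⊕0⊕0⊕0⊕1⊕1⊕0 = 1
Syndrome s8…s1 = 1110 → error at position 14.
Flip position 14: 011100010000110 → 011100010000100
Read data bits from positions 3,5,6,7,9,10,11,12,13,14,15: 10000000100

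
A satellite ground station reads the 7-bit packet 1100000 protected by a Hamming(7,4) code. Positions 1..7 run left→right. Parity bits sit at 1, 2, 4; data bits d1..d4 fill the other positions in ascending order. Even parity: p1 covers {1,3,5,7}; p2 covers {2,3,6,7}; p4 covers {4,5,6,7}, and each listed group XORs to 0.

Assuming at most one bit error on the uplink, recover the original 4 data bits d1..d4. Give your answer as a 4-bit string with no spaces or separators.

1000

s1 (pos 1,3,5,7): 1⊕0⊕0⊕0 = 1
s2 (pos 2,3,6,7): 1⊕0⊕0⊕0 = 1
s4 (pos 4,5,6,7): 0⊕0⊕0⊕0 = 0
Syndrome s4…s1 = 011 → error at position 3.
Flip position 3: 1100000 → 1110000
Read data bits from positions 3,5,6,7: 1000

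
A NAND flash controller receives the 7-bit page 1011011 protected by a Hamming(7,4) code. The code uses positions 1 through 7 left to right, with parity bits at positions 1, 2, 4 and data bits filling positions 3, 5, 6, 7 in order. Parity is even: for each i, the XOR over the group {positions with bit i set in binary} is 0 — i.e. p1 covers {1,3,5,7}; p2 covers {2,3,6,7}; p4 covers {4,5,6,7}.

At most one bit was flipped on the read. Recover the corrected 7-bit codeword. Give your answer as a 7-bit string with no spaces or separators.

1011010

s1 (pos 1,3,5,7): 1⊕1⊕0⊕1 = 1
s2 (pos 2,3,6,7): 0⊕1⊕1⊕1 = 1
s4 (pos 4,5,6,7): 1⊕0⊕1⊕1 = 1
Syndrome s4…s1 = 111 → error at position 7.
Flip position 7: 1011011 → 1011010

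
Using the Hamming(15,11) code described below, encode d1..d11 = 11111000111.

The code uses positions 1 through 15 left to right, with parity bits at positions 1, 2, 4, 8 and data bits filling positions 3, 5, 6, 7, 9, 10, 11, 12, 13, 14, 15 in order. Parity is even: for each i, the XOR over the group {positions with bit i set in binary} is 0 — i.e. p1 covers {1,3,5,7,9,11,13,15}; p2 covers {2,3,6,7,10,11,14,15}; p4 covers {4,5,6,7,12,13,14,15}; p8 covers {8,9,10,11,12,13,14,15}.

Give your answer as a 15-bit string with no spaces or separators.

011011101000111

Place data at non-parity positions: p1 p2 1 p4 1 1 1 p8 1 0 0 0 1 1 1
p1 (pos 1,3,5,7,9,11,13,15): XOR of data positions = 1⊕1⊕1⊕1⊕0⊕1⊕1 = 0
p2 (pos 2,3,6,7,10,11,14,15): XOR of data positions = 1⊕1⊕1⊕0⊕0⊕1⊕1 = 1
p4 (pos 4,5,6,7,12,13,14,15): XOR of data positions = 1⊕1⊕1⊕0⊕1⊕1⊕1 = 0
p8 (pos 8,9,10,11,12,13,14,15): XOR of data positions = 1⊕0⊕0⊕0⊕1⊕1⊕1 = 0
Codeword: 011011101000111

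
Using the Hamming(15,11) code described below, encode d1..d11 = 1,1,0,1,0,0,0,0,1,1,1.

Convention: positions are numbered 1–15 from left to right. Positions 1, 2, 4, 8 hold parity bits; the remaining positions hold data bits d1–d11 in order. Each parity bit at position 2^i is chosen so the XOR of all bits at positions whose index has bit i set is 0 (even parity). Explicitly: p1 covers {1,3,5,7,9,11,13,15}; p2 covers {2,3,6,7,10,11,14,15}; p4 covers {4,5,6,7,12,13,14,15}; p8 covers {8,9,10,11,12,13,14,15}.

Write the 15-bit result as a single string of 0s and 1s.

Place data at non-parity positions: p1 p2 1 p4 1 0 1 p8 0 0 0 0 1 1 1
p1 (pos 1,3,5,7,9,11,13,15): XOR of data positions = 1⊕1⊕1⊕0⊕0⊕1⊕1 = 1
p2 (pos 2,3,6,7,10,11,14,15): XOR of data positions = 1⊕0⊕1⊕0⊕0⊕1⊕1 = 0
p4 (pos 4,5,6,7,12,13,14,15): XOR of data positions = 1⊕0⊕1⊕0⊕1⊕1⊕1 = 1
p8 (pos 8,9,10,11,12,13,14,15): XOR of data positions = 0⊕0⊕0⊕0⊕1⊕1⊕1 = 1
Codeword: 101110110000111

101110110000111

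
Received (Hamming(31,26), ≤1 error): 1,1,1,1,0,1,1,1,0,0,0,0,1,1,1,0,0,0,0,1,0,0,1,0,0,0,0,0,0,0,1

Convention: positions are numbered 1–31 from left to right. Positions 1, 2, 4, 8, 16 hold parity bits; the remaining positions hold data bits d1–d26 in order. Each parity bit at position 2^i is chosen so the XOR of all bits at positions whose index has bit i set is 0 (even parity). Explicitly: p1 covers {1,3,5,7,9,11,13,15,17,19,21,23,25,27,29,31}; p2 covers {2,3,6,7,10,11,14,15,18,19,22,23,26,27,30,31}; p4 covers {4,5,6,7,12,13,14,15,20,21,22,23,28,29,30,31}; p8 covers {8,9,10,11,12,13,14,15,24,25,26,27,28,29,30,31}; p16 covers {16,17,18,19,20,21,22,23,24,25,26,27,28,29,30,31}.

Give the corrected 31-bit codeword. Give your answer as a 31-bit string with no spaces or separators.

s1 (pos 1,3,5,7,9,11,13,15,17,19,21,23,25,27,29,31): 1⊕1⊕0⊕1⊕0⊕0⊕1⊕1⊕0⊕0⊕0⊕1⊕0⊕0⊕0⊕1 = 1
s2 (pos 2,3,6,7,10,11,14,15,18,19,22,23,26,27,30,31): 1⊕1⊕1⊕1⊕0⊕0⊕1⊕1⊕0⊕0⊕0⊕1⊕0⊕0⊕0⊕1 = 0
s4 (pos 4,5,6,7,12,13,14,15,20,21,22,23,28,29,30,31): 1⊕0⊕1⊕1⊕0⊕1⊕1⊕1⊕1⊕0⊕0⊕1⊕0⊕0⊕0⊕1 = 1
s8 (pos 8,9,10,11,12,13,14,15,24,25,26,27,28,29,30,31): 1⊕0⊕0⊕0⊕0⊕1⊕1⊕1⊕0⊕0⊕0⊕0⊕0⊕0⊕0⊕1 = 1
s16 (pos 16,17,18,19,20,21,22,23,24,25,26,27,28,29,30,31): 0⊕0⊕0⊕0⊕1⊕0⊕0⊕1⊕0⊕0⊕0⊕0⊕0⊕0⊕0⊕1 = 1
Syndrome s16…s1 = 11101 → error at position 29.
Flip position 29: 1111011100001110000100100000001 → 1111011100001110000100100000101

1111011100001110000100100000101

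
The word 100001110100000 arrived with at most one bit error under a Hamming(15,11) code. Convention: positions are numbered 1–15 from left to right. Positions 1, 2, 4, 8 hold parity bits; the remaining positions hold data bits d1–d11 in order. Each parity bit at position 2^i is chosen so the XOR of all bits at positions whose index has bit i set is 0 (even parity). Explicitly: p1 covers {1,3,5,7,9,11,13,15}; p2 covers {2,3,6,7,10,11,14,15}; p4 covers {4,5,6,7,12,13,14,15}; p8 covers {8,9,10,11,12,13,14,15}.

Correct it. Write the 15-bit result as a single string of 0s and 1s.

110001110100000

s1 (pos 1,3,5,7,9,11,13,15): 1⊕0⊕0⊕1⊕0⊕0⊕0⊕0 = 0
s2 (pos 2,3,6,7,10,11,14,15): 0⊕0⊕1⊕1⊕1⊕0⊕0⊕0 = 1
s4 (pos 4,5,6,7,12,13,14,15): 0⊕0⊕1⊕1⊕0⊕0⊕0⊕0 = 0
s8 (pos 8,9,10,11,12,13,14,15): 1⊕0⊕1⊕0⊕0⊕0⊕0⊕0 = 0
Syndrome s8…s1 = 0010 → error at position 2.
Flip position 2: 100001110100000 → 110001110100000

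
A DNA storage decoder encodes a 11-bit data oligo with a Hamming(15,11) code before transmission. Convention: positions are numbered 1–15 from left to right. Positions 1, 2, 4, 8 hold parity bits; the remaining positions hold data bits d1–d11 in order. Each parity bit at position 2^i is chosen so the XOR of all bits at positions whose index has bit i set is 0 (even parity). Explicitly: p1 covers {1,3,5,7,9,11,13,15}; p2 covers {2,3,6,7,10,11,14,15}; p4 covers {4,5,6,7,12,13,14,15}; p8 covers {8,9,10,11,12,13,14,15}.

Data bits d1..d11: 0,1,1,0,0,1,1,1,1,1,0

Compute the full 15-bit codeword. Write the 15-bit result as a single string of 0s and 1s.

Place data at non-parity positions: p1 p2 0 p4 1 1 0 p8 0 1 1 1 1 1 0
p1 (pos 1,3,5,7,9,11,13,15): XOR of data positions = 0⊕1⊕0⊕0⊕1⊕1⊕0 = 1
p2 (pos 2,3,6,7,10,11,14,15): XOR of data positions = 0⊕1⊕0⊕1⊕1⊕1⊕0 = 0
p4 (pos 4,5,6,7,12,13,14,15): XOR of data positions = 1⊕1⊕0⊕1⊕1⊕1⊕0 = 1
p8 (pos 8,9,10,11,12,13,14,15): XOR of data positions = 0⊕1⊕1⊕1⊕1⊕1⊕0 = 1
Codeword: 100111010111110

100111010111110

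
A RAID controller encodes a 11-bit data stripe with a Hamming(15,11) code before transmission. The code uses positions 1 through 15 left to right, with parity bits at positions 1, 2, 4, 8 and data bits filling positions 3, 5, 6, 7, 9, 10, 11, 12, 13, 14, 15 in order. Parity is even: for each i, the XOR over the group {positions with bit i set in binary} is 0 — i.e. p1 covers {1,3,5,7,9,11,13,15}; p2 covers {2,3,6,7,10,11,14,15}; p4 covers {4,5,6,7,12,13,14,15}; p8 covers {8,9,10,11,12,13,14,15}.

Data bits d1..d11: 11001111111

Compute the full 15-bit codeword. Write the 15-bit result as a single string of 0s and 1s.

011110011111111

Place data at non-parity positions: p1 p2 1 p4 1 0 0 p8 1 1 1 1 1 1 1
p1 (pos 1,3,5,7,9,11,13,15): XOR of data positions = 1⊕1⊕0⊕1⊕1⊕1⊕1 = 0
p2 (pos 2,3,6,7,10,11,14,15): XOR of data positions = 1⊕0⊕0⊕1⊕1⊕1⊕1 = 1
p4 (pos 4,5,6,7,12,13,14,15): XOR of data positions = 1⊕0⊕0⊕1⊕1⊕1⊕1 = 1
p8 (pos 8,9,10,11,12,13,14,15): XOR of data positions = 1⊕1⊕1⊕1⊕1⊕1⊕1 = 1
Codeword: 011110011111111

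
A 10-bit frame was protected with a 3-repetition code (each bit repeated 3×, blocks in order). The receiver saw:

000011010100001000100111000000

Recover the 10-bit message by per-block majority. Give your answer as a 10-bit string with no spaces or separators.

0100000100

Block 1 (000): 0 ones → 0
Block 2 (011): 2 ones → 1
Block 3 (010): 1 one → 0
Block 4 (100): 1 one → 0
Block 5 (001): 1 one → 0
Block 6 (000): 0 ones → 0
Block 7 (100): 1 one → 0
Block 8 (111): 3 ones → 1
Block 9 (000): 0 ones → 0
Block 10 (000): 0 ones → 0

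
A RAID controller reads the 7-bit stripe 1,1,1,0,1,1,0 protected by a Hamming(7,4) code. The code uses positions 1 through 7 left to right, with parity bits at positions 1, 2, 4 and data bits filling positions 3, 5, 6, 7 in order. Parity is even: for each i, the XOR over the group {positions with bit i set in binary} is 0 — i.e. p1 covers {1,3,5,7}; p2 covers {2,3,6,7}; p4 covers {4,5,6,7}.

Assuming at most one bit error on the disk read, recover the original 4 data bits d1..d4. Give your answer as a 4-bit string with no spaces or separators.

s1 (pos 1,3,5,7): 1⊕1⊕1⊕0 = 1
s2 (pos 2,3,6,7): 1⊕1⊕1⊕0 = 1
s4 (pos 4,5,6,7): 0⊕1⊕1⊕0 = 0
Syndrome s4…s1 = 011 → error at position 3.
Flip position 3: 1110110 → 1100110
Read data bits from positions 3,5,6,7: 0110

0110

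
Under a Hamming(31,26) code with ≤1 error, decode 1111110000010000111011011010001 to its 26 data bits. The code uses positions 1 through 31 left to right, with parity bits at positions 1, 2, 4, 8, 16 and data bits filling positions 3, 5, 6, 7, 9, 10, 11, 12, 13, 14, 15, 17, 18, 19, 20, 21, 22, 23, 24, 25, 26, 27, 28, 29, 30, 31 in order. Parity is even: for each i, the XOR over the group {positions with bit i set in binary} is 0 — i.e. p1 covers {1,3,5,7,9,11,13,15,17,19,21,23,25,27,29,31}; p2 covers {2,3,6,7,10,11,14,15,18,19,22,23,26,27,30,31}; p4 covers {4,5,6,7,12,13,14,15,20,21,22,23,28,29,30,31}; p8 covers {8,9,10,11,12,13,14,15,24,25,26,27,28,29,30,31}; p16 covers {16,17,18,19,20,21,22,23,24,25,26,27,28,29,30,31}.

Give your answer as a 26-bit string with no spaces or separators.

s1 (pos 1,3,5,7,9,11,13,15,17,19,21,23,25,27,29,31): 1⊕1⊕1⊕0⊕0⊕0⊕0⊕0⊕1⊕1⊕1⊕0⊕1⊕1⊕0⊕1 = 1
s2 (pos 2,3,6,7,10,11,14,15,18,19,22,23,26,27,30,31): 1⊕1⊕1⊕0⊕0⊕0⊕0⊕0⊕1⊕1⊕1⊕0⊕0⊕1⊕0⊕1 = 0
s4 (pos 4,5,6,7,12,13,14,15,20,21,22,23,28,29,30,31): 1⊕1⊕1⊕0⊕1⊕0⊕0⊕0⊕0⊕1⊕1⊕0⊕0⊕0⊕0⊕1 = 1
s8 (pos 8,9,10,11,12,13,14,15,24,25,26,27,28,29,30,31): 0⊕0⊕0⊕0⊕1⊕0⊕0⊕0⊕1⊕1⊕0⊕1⊕0⊕0⊕0⊕1 = 1
s16 (pos 16,17,18,19,20,21,22,23,24,25,26,27,28,29,30,31): 0⊕1⊕1⊕1⊕0⊕1⊕1⊕0⊕1⊕1⊕0⊕1⊕0⊕0⊕0⊕1 = 1
Syndrome s16…s1 = 11101 → error at position 29.
Flip position 29: 1111110000010000111011011010001 → 1111110000010000111011011010101
Read data bits from positions 3,5,6,7,9,10,11,12,13,14,15,17,18,19,20,21,22,23,24,25,26,27,28,29,30,31: 11100001000111011011010101

11100001000111011011010101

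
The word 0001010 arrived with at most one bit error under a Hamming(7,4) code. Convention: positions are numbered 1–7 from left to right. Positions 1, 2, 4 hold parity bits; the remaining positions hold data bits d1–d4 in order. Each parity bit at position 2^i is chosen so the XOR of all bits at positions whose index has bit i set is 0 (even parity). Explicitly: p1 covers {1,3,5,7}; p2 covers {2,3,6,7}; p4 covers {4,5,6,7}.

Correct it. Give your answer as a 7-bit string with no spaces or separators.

s1 (pos 1,3,5,7): 0⊕0⊕0⊕0 = 0
s2 (pos 2,3,6,7): 0⊕0⊕1⊕0 = 1
s4 (pos 4,5,6,7): 1⊕0⊕1⊕0 = 0
Syndrome s4…s1 = 010 → error at position 2.
Flip position 2: 0001010 → 0101010

0101010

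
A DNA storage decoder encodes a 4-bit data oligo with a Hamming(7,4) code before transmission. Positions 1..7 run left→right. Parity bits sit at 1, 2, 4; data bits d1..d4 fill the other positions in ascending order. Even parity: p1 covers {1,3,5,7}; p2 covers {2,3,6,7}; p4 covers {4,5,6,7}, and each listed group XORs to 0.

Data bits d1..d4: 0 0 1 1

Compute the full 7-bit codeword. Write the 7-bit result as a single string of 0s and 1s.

1000011

Place data at non-parity positions: p1 p2 0 p4 0 1 1
p1 (pos 1,3,5,7): XOR of data positions = 0⊕0⊕1 = 1
p2 (pos 2,3,6,7): XOR of data positions = 0⊕1⊕1 = 0
p4 (pos 4,5,6,7): XOR of data positions = 0⊕1⊕1 = 0
Codeword: 1000011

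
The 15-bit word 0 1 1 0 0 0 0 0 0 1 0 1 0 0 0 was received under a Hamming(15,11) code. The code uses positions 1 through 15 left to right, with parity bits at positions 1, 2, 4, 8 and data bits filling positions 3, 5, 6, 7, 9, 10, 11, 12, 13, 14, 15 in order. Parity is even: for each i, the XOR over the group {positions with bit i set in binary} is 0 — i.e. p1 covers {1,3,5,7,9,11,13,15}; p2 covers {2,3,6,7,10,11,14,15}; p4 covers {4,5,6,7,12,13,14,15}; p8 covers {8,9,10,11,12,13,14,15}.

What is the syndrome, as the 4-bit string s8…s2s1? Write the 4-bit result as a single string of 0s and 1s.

0111

s1 (pos 1,3,5,7,9,11,13,15): 0⊕1⊕0⊕0⊕0⊕0⊕0⊕0 = 1
s2 (pos 2,3,6,7,10,11,14,15): 1⊕1⊕0⊕0⊕1⊕0⊕0⊕0 = 1
s4 (pos 4,5,6,7,12,13,14,15): 0⊕0⊕0⊕0⊕1⊕0⊕0⊕0 = 1
s8 (pos 8,9,10,11,12,13,14,15): 0⊕0⊕1⊕0⊕1⊕0⊕0⊕0 = 0
Syndrome s8…s1 = 0111 → error at position 7.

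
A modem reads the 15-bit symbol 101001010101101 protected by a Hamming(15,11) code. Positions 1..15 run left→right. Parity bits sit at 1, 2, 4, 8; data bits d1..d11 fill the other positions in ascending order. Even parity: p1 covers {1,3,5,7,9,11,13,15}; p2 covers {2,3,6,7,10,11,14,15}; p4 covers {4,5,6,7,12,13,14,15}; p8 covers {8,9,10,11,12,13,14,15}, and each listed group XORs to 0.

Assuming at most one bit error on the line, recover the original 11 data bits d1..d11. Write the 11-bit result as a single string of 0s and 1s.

s1 (pos 1,3,5,7,9,11,13,15): 1⊕1⊕0⊕0⊕0⊕0⊕1⊕1 = 0
s2 (pos 2,3,6,7,10,11,14,15): 0⊕1⊕1⊕0⊕1⊕0⊕0⊕1 = 0
s4 (pos 4,5,6,7,12,13,14,15): 0⊕0⊕1⊕0⊕1⊕1⊕0⊕1 = 0
s8 (pos 8,9,10,11,12,13,14,15): 1⊕0⊕1⊕0⊕1⊕1⊕0⊕1 = 1
Syndrome s8…s1 = 1000 → error at position 8.
Flip position 8: 101001010101101 → 101001000101101
Read data bits from positions 3,5,6,7,9,10,11,12,13,14,15: 10100101101

10100101101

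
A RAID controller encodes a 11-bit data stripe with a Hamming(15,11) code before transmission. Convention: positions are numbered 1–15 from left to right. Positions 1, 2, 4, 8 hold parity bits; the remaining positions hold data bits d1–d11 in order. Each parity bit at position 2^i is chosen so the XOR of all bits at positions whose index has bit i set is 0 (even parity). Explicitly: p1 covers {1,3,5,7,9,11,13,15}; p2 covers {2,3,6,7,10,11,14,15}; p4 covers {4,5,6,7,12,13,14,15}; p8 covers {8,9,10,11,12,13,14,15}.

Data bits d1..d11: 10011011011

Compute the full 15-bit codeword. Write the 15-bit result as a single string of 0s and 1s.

Place data at non-parity positions: p1 p2 1 p4 0 0 1 p8 1 0 1 1 0 1 1
p1 (pos 1,3,5,7,9,11,13,15): XOR of data positions = 1⊕0⊕1⊕1⊕1⊕0⊕1 = 1
p2 (pos 2,3,6,7,10,11,14,15): XOR of data positions = 1⊕0⊕1⊕0⊕1⊕1⊕1 = 1
p4 (pos 4,5,6,7,12,13,14,15): XOR of data positions = 0⊕0⊕1⊕1⊕0⊕1⊕1 = 0
p8 (pos 8,9,10,11,12,13,14,15): XOR of data positions = 1⊕0⊕1⊕1⊕0⊕1⊕1 = 1
Codeword: 111000111011011

111000111011011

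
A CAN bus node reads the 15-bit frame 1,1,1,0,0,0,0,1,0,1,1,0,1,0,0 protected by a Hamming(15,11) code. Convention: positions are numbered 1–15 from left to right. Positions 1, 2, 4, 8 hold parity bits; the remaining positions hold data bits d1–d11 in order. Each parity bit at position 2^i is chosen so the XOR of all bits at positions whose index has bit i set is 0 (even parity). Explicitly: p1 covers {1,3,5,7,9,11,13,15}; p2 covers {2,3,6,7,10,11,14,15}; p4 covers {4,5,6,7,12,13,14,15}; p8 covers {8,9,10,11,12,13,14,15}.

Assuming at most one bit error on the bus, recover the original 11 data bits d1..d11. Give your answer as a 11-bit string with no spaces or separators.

10000110100

s1 (pos 1,3,5,7,9,11,13,15): 1⊕1⊕0⊕0⊕0⊕1⊕1⊕0 = 0
s2 (pos 2,3,6,7,10,11,14,15): 1⊕1⊕0⊕0⊕1⊕1⊕0⊕0 = 0
s4 (pos 4,5,6,7,12,13,14,15): 0⊕0⊕0⊕0⊕0⊕1⊕0⊕0 = 1
s8 (pos 8,9,10,11,12,13,14,15): 1⊕0⊕1⊕1⊕0⊕1⊕0⊕0 = 0
Syndrome s8…s1 = 0100 → error at position 4.
Flip position 4: 111000010110100 → 111100010110100
Read data bits from positions 3,5,6,7,9,10,11,12,13,14,15: 10000110100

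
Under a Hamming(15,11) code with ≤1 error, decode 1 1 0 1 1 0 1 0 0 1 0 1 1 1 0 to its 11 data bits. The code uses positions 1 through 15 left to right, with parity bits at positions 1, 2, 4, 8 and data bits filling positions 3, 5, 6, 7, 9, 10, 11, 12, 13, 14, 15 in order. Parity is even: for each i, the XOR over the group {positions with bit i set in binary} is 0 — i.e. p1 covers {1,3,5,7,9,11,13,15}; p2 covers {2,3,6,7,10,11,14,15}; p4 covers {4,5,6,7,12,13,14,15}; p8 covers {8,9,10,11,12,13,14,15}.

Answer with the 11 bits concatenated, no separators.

01010101110

s1 (pos 1,3,5,7,9,11,13,15): 1⊕0⊕1⊕1⊕0⊕0⊕1⊕0 = 0
s2 (pos 2,3,6,7,10,11,14,15): 1⊕0⊕0⊕1⊕1⊕0⊕1⊕0 = 0
s4 (pos 4,5,6,7,12,13,14,15): 1⊕1⊕0⊕1⊕1⊕1⊕1⊕0 = 0
s8 (pos 8,9,10,11,12,13,14,15): 0⊕0⊕1⊕0⊕1⊕1⊕1⊕0 = 0
Syndrome s8…s1 = 0000 → no error.
Read data bits from positions 3,5,6,7,9,10,11,12,13,14,15: 01010101110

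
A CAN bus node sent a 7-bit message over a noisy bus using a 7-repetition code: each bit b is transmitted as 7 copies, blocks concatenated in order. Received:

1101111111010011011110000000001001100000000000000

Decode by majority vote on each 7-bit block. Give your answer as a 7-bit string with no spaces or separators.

1110000

Block 1 (1101111): 6 ones → 1
Block 2 (1110100): 4 ones → 1
Block 3 (1101111): 6 ones → 1
Block 4 (0000000): 0 ones → 0
Block 5 (0010011): 3 ones → 0
Block 6 (0000000): 0 ones → 0
Block 7 (0000000): 0 ones → 0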